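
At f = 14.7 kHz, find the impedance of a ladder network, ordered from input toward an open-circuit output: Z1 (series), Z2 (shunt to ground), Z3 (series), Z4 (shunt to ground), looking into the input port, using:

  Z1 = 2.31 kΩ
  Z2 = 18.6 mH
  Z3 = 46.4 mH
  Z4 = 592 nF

Step 1 — Angular frequency: ω = 2π·f = 2π·1.47e+04 = 9.236e+04 rad/s.
Step 2 — Component impedances:
  Z1: Z = R = 2310 Ω
  Z2: Z = jωL = j·9.236e+04·0.0186 = 0 + j1718 Ω
  Z3: Z = jωL = j·9.236e+04·0.0464 = 0 + j4286 Ω
  Z4: Z = 1/(jωC) = -j/(ω·C) = 0 - j18.29 Ω
Step 3 — Ladder network (open output): work backward from the far end, alternating series and parallel combinations. Z_in = 2310 + j1225 Ω = 2615∠27.9° Ω.

Z = 2310 + j1225 Ω = 2615∠27.9° Ω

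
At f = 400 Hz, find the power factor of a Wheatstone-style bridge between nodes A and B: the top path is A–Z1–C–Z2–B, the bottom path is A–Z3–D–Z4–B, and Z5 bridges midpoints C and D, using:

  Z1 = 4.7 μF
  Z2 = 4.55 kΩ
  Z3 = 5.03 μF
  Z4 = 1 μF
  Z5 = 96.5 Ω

Step 1 — Angular frequency: ω = 2π·f = 2π·400 = 2513 rad/s.
Step 2 — Component impedances:
  Z1: Z = 1/(jωC) = -j/(ω·C) = 0 - j84.66 Ω
  Z2: Z = R = 4550 Ω
  Z3: Z = 1/(jωC) = -j/(ω·C) = 0 - j79.1 Ω
  Z4: Z = 1/(jωC) = -j/(ω·C) = 0 - j397.9 Ω
  Z5: Z = R = 96.5 Ω
Step 3 — Bridge requires nodal analysis (the Z5 bridge couples midpoints C and D, so the two paths cannot be reduced to a simple series/parallel combination). Setting node B to ground and injecting 1 A at node A, the 3-node admittance system at A, C, D solves to V_A = Z_AB = 53.38 - j438.9 Ω = 442.1∠-83.1° Ω.
Step 4 — Power factor: PF = cos(φ) = Re(Z)/|Z| = 53.38/442.1 = 0.1207.
Step 5 — Type: Im(Z) = -438.9 ⇒ leading (phase φ = -83.1°).

PF = 0.1207 (leading, φ = -83.1°)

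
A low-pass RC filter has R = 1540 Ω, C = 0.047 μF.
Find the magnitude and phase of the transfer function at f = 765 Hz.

Step 1 — Angular frequency: ω = 2π·765 = 4807 rad/s.
Step 2 — Transfer function: H(jω) = 1/(1 + jωRC).
Step 3 — Denominator: 1 + jωRC = 1 + j·4807·1540·4.7e-08 = 1 + j0.3479.
Step 4 — H = 0.892 - j0.3103.
Step 5 — Magnitude: |H| = 0.9445 (-0.5 dB); phase: φ = -19.2°.

|H| = 0.9445 (-0.5 dB), φ = -19.2°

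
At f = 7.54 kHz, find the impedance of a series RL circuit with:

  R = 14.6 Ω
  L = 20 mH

Step 1 — Angular frequency: ω = 2π·f = 2π·7540 = 4.738e+04 rad/s.
Step 2 — Component impedances:
  R: Z = R = 14.6 Ω
  L: Z = jωL = j·4.738e+04·0.02 = 0 + j947.5 Ω
Step 3 — Series combination: Z_total = R + L = 14.6 + j947.5 Ω = 947.6∠89.1° Ω.

Z = 14.6 + j947.5 Ω = 947.6∠89.1° Ω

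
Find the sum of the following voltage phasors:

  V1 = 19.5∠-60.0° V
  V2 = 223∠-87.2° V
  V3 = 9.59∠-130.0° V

Step 1 — Convert each phasor to rectangular form:
  V1 = 19.5·(cos(-60.0°) + j·sin(-60.0°)) = 9.75 - j16.89 V
  V2 = 223·(cos(-87.2°) + j·sin(-87.2°)) = 10.89 - j222.7 V
  V3 = 9.59·(cos(-130.0°) + j·sin(-130.0°)) = -6.164 - j7.346 V
Step 2 — Sum components: V_total = 14.48 - j247 V.
Step 3 — Convert to polar: |V_total| = 247.4 V, ∠V_total = -86.6°.

V_total = 247.4∠-86.6° V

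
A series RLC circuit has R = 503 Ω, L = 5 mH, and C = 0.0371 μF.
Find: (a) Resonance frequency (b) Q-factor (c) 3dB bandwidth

Step 1 — Resonance condition Im(Z)=0 gives ω₀ = 1/√(LC).
Step 2 — ω₀ = 1/√(0.005·3.71e-08) = 7.342e+04 rad/s.
Step 3 — f₀ = ω₀/(2π) = 1.169e+04 Hz.
Step 4 — Series Q: Q = ω₀L/R = 7.342e+04·0.005/503 = 0.7298.
Step 5 — 3dB bandwidth: Δω = ω₀/Q = 1.006e+05 rad/s; BW = Δω/(2π) = 1.601e+04 Hz.

(a) f₀ = 1.169e+04 Hz  (b) Q = 0.7298  (c) BW = 1.601e+04 Hz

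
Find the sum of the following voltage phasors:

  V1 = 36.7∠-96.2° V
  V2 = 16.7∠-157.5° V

Step 1 — Convert each phasor to rectangular form:
  V1 = 36.7·(cos(-96.2°) + j·sin(-96.2°)) = -3.964 - j36.49 V
  V2 = 16.7·(cos(-157.5°) + j·sin(-157.5°)) = -15.43 - j6.391 V
Step 2 — Sum components: V_total = -19.39 - j42.88 V.
Step 3 — Convert to polar: |V_total| = 47.06 V, ∠V_total = -114.3°.

V_total = 47.06∠-114.3° V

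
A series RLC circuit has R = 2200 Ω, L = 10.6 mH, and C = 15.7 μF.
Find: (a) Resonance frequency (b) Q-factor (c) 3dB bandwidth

Step 1 — Resonance: ω₀ = 1/√(LC) = 1/√(0.0106·1.57e-05) = 2451 rad/s.
Step 2 — f₀ = ω₀/(2π) = 390.1 Hz.
Step 3 — Series Q: Q = ω₀L/R = 2451·0.0106/2200 = 0.01181.
Step 4 — Bandwidth: Δω = ω₀/Q = 2.075e+05 rad/s; BW = Δω/(2π) = 3.303e+04 Hz.

(a) f₀ = 390.1 Hz  (b) Q = 0.01181  (c) BW = 3.303e+04 Hz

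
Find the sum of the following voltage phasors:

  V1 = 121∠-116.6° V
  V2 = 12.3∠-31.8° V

Step 1 — Convert each phasor to rectangular form:
  V1 = 121·(cos(-116.6°) + j·sin(-116.6°)) = -54.18 - j108.2 V
  V2 = 12.3·(cos(-31.8°) + j·sin(-31.8°)) = 10.45 - j6.482 V
Step 2 — Sum components: V_total = -43.73 - j114.7 V.
Step 3 — Convert to polar: |V_total| = 122.7 V, ∠V_total = -110.9°.

V_total = 122.7∠-110.9° V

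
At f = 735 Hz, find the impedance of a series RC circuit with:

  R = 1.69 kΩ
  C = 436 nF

Step 1 — Angular frequency: ω = 2π·f = 2π·735 = 4618 rad/s.
Step 2 — Component impedances:
  R: Z = R = 1690 Ω
  C: Z = 1/(jωC) = -j/(ω·C) = 0 - j496.6 Ω
Step 3 — Series combination: Z_total = R + C = 1690 - j496.6 Ω = 1761∠-16.4° Ω.

Z = 1690 - j496.6 Ω = 1761∠-16.4° Ω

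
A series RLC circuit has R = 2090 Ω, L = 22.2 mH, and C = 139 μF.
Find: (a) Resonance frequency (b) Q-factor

Step 1 — Resonance condition Im(Z)=0 gives ω₀ = 1/√(LC).
Step 2 — ω₀ = 1/√(0.0222·0.000139) = 569.3 rad/s.
Step 3 — f₀ = ω₀/(2π) = 90.6 Hz.
Step 4 — Series Q: Q = ω₀L/R = 569.3·0.0222/2090 = 0.006047.

(a) f₀ = 90.6 Hz  (b) Q = 0.006047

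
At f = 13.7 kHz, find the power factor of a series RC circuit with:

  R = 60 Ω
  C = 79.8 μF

Step 1 — Angular frequency: ω = 2π·f = 2π·1.37e+04 = 8.608e+04 rad/s.
Step 2 — Component impedances:
  R: Z = R = 60 Ω
  C: Z = 1/(jωC) = -j/(ω·C) = 0 - j0.1456 Ω
Step 3 — Series combination: Z_total = R + C = 60 - j0.1456 Ω = 60∠-0.1° Ω.
Step 4 — Power factor: PF = cos(φ) = Re(Z)/|Z| = 60/60 = 1.
Step 5 — Type: Im(Z) = -0.1456 ⇒ leading (phase φ = -0.1°).

PF = 1 (leading, φ = -0.1°)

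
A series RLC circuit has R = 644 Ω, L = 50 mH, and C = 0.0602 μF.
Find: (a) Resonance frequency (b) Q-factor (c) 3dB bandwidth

Step 1 — Resonance condition Im(Z)=0 gives ω₀ = 1/√(LC).
Step 2 — ω₀ = 1/√(0.05·6.02e-08) = 1.823e+04 rad/s.
Step 3 — f₀ = ω₀/(2π) = 2901 Hz.
Step 4 — Series Q: Q = ω₀L/R = 1.823e+04·0.05/644 = 1.415.
Step 5 — 3dB bandwidth: Δω = ω₀/Q = 1.288e+04 rad/s; BW = Δω/(2π) = 2050 Hz.

(a) f₀ = 2901 Hz  (b) Q = 1.415  (c) BW = 2050 Hz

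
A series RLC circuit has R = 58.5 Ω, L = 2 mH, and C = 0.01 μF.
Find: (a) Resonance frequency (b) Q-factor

Step 1 — Resonance condition Im(Z)=0 gives ω₀ = 1/√(LC).
Step 2 — ω₀ = 1/√(0.002·1e-08) = 2.236e+05 rad/s.
Step 3 — f₀ = ω₀/(2π) = 3.559e+04 Hz.
Step 4 — Series Q: Q = ω₀L/R = 2.236e+05·0.002/58.5 = 7.645.

(a) f₀ = 3.559e+04 Hz  (b) Q = 7.645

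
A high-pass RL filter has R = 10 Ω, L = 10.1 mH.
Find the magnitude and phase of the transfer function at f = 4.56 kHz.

Step 1 — Angular frequency: ω = 2π·4560 = 2.865e+04 rad/s.
Step 2 — Transfer function: H(jω) = jωL/(R + jωL).
Step 3 — Numerator jωL = j·289.4; denominator R + jωL = 10 + j289.4.
Step 4 — H = 0.9988 + j0.03452.
Step 5 — Magnitude: |H| = 0.9994 (-0.0 dB); phase: φ = 2.0°.

|H| = 0.9994 (-0.0 dB), φ = 2.0°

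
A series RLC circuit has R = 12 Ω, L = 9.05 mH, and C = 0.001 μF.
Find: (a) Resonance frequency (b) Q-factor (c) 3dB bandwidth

Step 1 — Resonance: ω₀ = 1/√(LC) = 1/√(0.00905·1e-09) = 3.324e+05 rad/s.
Step 2 — f₀ = ω₀/(2π) = 5.29e+04 Hz.
Step 3 — Series Q: Q = ω₀L/R = 3.324e+05·0.00905/12 = 250.7.
Step 4 — Bandwidth: Δω = ω₀/Q = 1326 rad/s; BW = Δω/(2π) = 211 Hz.

(a) f₀ = 5.29e+04 Hz  (b) Q = 250.7  (c) BW = 211 Hz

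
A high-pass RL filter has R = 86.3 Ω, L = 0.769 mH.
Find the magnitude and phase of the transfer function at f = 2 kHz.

Step 1 — Angular frequency: ω = 2π·2000 = 1.257e+04 rad/s.
Step 2 — Transfer function: H(jω) = jωL/(R + jωL).
Step 3 — Numerator jωL = j·9.664; denominator R + jωL = 86.3 + j9.664.
Step 4 — H = 0.01238 + j0.1106.
Step 5 — Magnitude: |H| = 0.1113 (-19.1 dB); phase: φ = 83.6°.

|H| = 0.1113 (-19.1 dB), φ = 83.6°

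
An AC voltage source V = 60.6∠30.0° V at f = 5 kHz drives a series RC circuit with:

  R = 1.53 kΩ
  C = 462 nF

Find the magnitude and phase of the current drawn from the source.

Step 1 — Angular frequency: ω = 2π·f = 2π·5000 = 3.142e+04 rad/s.
Step 2 — Component impedances:
  R: Z = R = 1530 Ω
  C: Z = 1/(jωC) = -j/(ω·C) = 0 - j68.9 Ω
Step 3 — Series combination: Z_total = R + C = 1530 - j68.9 Ω = 1532∠-2.6° Ω.
Step 4 — Source phasor: V = 60.6∠30.0° V = 52.48 + j30.3 V.
Step 5 — Ohm's law: I = V / Z_total = (52.48 + j30.3) / (1530 - j68.9) = 0.03334 + j0.02131 A.
Step 6 — Convert to polar: |I| = 0.03957 A, ∠I = 32.6°.

I = 0.03957∠32.6° A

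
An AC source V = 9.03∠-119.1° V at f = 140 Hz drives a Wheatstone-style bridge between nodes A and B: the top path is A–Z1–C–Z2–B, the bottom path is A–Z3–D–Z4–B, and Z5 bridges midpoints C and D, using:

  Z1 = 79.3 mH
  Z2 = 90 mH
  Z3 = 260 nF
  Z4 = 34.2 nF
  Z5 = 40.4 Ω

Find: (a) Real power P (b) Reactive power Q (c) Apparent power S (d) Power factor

Step 1 — Angular frequency: ω = 2π·f = 2π·140 = 879.6 rad/s.
Step 2 — Component impedances:
  Z1: Z = jωL = j·879.6·0.0793 = 0 + j69.76 Ω
  Z2: Z = jωL = j·879.6·0.09 = 0 + j79.17 Ω
  Z3: Z = 1/(jωC) = -j/(ω·C) = 0 - j4372 Ω
  Z4: Z = 1/(jωC) = -j/(ω·C) = 0 - j3.324e+04 Ω
  Z5: Z = R = 40.4 Ω
Step 3 — Bridge requires nodal analysis (the Z5 bridge couples midpoints C and D, so the two paths cannot be reduced to a simple series/parallel combination). Setting node B to ground and injecting 1 A at node A, the 3-node admittance system at A, C, D solves to V_A = Z_AB = 0.007721 + j150.2 Ω = 150.2∠90.0° Ω.
Step 4 — Source phasor: V = 9.03∠-119.1° V = -4.392 - j7.89 V.
Step 5 — Current: I = V / Z = -0.05252 + j0.02923 A = 0.0601∠150.9° A.
Step 6 — Complex power: S = V·I* = 2.789e-05 + j0.5427 VA.
Step 7 — Real power: P = Re(S) = 2.789e-05 W.
Step 8 — Reactive power: Q = Im(S) = 0.5427 VAR.
Step 9 — Apparent power: |S| = 0.5427 VA.
Step 10 — Power factor: PF = P/|S| = 5.139e-05 (lagging).

(a) P = 2.789e-05 W  (b) Q = 0.5427 VAR  (c) S = 0.5427 VA  (d) PF = 5.139e-05 (lagging)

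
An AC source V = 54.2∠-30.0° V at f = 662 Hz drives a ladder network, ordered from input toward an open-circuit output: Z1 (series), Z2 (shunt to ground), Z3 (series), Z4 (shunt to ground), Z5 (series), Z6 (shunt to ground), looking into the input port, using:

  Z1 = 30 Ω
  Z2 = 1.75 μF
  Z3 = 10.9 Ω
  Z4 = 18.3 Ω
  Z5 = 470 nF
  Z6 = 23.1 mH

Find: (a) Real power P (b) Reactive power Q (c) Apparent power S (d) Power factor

Step 1 — Angular frequency: ω = 2π·f = 2π·662 = 4159 rad/s.
Step 2 — Component impedances:
  Z1: Z = R = 30 Ω
  Z2: Z = 1/(jωC) = -j/(ω·C) = 0 - j137.4 Ω
  Z3: Z = R = 10.9 Ω
  Z4: Z = R = 18.3 Ω
  Z5: Z = 1/(jωC) = -j/(ω·C) = 0 - j511.5 Ω
  Z6: Z = jωL = j·4159·0.0231 = 0 + j96.08 Ω
Step 3 — Ladder network (open output): work backward from the far end, alternating series and parallel combinations. Z_in = 57.6 - j6.624 Ω = 57.98∠-6.6° Ω.
Step 4 — Source phasor: V = 54.2∠-30.0° V = 46.94 - j27.1 V.
Step 5 — Current: I = V / Z = 0.8577 - j0.3719 A = 0.9349∠-23.4° A.
Step 6 — Complex power: S = V·I* = 50.34 - j5.789 VA.
Step 7 — Real power: P = Re(S) = 50.34 W.
Step 8 — Reactive power: Q = Im(S) = -5.789 VAR.
Step 9 — Apparent power: |S| = 50.67 VA.
Step 10 — Power factor: PF = P/|S| = 0.9935 (leading).

(a) P = 50.34 W  (b) Q = -5.789 VAR  (c) S = 50.67 VA  (d) PF = 0.9935 (leading)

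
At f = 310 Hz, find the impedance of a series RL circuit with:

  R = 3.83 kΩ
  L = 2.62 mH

Step 1 — Angular frequency: ω = 2π·f = 2π·310 = 1948 rad/s.
Step 2 — Component impedances:
  R: Z = R = 3830 Ω
  L: Z = jωL = j·1948·0.00262 = 0 + j5.103 Ω
Step 3 — Series combination: Z_total = R + L = 3830 + j5.103 Ω = 3830∠0.1° Ω.

Z = 3830 + j5.103 Ω = 3830∠0.1° Ω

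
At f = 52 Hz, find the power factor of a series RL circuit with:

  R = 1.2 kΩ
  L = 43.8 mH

Step 1 — Angular frequency: ω = 2π·f = 2π·52 = 326.7 rad/s.
Step 2 — Component impedances:
  R: Z = R = 1200 Ω
  L: Z = jωL = j·326.7·0.0438 = 0 + j14.31 Ω
Step 3 — Series combination: Z_total = R + L = 1200 + j14.31 Ω = 1200∠0.7° Ω.
Step 4 — Power factor: PF = cos(φ) = Re(Z)/|Z| = 1200/1200.1 = 0.9999.
Step 5 — Type: Im(Z) = 14.31 ⇒ lagging (phase φ = 0.7°).

PF = 0.9999 (lagging, φ = 0.7°)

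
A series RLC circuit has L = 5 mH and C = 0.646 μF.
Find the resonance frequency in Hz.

Step 1 — Resonance condition Im(Z)=0 gives ω₀ = 1/√(LC).
Step 2 — ω₀ = 1/√(0.005·6.46e-07) = 1.76e+04 rad/s.
Step 3 — f₀ = ω₀/(2π) = 2800 Hz.

f₀ = 2800 Hz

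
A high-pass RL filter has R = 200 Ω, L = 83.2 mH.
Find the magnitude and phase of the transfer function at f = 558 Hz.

Step 1 — Angular frequency: ω = 2π·558 = 3506 rad/s.
Step 2 — Transfer function: H(jω) = jωL/(R + jωL).
Step 3 — Numerator jωL = j·291.7; denominator R + jωL = 200 + j291.7.
Step 4 — H = 0.6802 + j0.4664.
Step 5 — Magnitude: |H| = 0.8248 (-1.7 dB); phase: φ = 34.4°.

|H| = 0.8248 (-1.7 dB), φ = 34.4°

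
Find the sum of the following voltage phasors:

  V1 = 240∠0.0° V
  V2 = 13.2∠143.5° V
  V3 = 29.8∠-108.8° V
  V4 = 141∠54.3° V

Step 1 — Convert each phasor to rectangular form:
  V1 = 240·(cos(0.0°) + j·sin(0.0°)) = 240 V
  V2 = 13.2·(cos(143.5°) + j·sin(143.5°)) = -10.61 + j7.852 V
  V3 = 29.8·(cos(-108.8°) + j·sin(-108.8°)) = -9.604 - j28.21 V
  V4 = 141·(cos(54.3°) + j·sin(54.3°)) = 82.28 + j114.5 V
Step 2 — Sum components: V_total = 302.1 + j94.15 V.
Step 3 — Convert to polar: |V_total| = 316.4 V, ∠V_total = 17.3°.

V_total = 316.4∠17.3° V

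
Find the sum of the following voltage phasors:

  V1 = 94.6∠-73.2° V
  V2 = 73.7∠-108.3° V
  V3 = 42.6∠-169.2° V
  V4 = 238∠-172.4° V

Step 1 — Convert each phasor to rectangular form:
  V1 = 94.6·(cos(-73.2°) + j·sin(-73.2°)) = 27.34 - j90.56 V
  V2 = 73.7·(cos(-108.3°) + j·sin(-108.3°)) = -23.14 - j69.97 V
  V3 = 42.6·(cos(-169.2°) + j·sin(-169.2°)) = -41.85 - j7.982 V
  V4 = 238·(cos(-172.4°) + j·sin(-172.4°)) = -235.9 - j31.48 V
Step 2 — Sum components: V_total = -273.6 - j200 V.
Step 3 — Convert to polar: |V_total| = 338.9 V, ∠V_total = -143.8°.

V_total = 338.9∠-143.8° V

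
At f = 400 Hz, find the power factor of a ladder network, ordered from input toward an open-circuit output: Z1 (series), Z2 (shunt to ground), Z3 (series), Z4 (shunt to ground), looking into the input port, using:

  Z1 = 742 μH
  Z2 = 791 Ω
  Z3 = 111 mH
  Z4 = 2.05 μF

Step 1 — Angular frequency: ω = 2π·f = 2π·400 = 2513 rad/s.
Step 2 — Component impedances:
  Z1: Z = jωL = j·2513·0.000742 = 0 + j1.865 Ω
  Z2: Z = R = 791 Ω
  Z3: Z = jωL = j·2513·0.111 = 0 + j279 Ω
  Z4: Z = 1/(jωC) = -j/(ω·C) = 0 - j194.1 Ω
Step 3 — Ladder network (open output): work backward from the far end, alternating series and parallel combinations. Z_in = 9.005 + j85.78 Ω = 86.25∠84.0° Ω.
Step 4 — Power factor: PF = cos(φ) = Re(Z)/|Z| = 9.005/86.25 = 0.1044.
Step 5 — Type: Im(Z) = 85.78 ⇒ lagging (phase φ = 84.0°).

PF = 0.1044 (lagging, φ = 84.0°)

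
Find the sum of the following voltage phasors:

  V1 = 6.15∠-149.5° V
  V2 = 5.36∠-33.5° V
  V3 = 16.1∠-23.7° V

Step 1 — Convert each phasor to rectangular form:
  V1 = 6.15·(cos(-149.5°) + j·sin(-149.5°)) = -5.299 - j3.121 V
  V2 = 5.36·(cos(-33.5°) + j·sin(-33.5°)) = 4.47 - j2.958 V
  V3 = 16.1·(cos(-23.7°) + j·sin(-23.7°)) = 14.74 - j6.471 V
Step 2 — Sum components: V_total = 13.91 - j12.55 V.
Step 3 — Convert to polar: |V_total| = 18.74 V, ∠V_total = -42.1°.

V_total = 18.74∠-42.1° V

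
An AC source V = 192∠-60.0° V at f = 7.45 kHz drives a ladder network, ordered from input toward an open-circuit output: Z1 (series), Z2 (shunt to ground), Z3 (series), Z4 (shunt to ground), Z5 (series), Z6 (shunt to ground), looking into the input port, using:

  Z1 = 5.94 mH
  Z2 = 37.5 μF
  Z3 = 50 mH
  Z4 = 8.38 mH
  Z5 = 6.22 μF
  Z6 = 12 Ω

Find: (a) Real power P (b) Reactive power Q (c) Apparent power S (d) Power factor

Step 1 — Angular frequency: ω = 2π·f = 2π·7450 = 4.681e+04 rad/s.
Step 2 — Component impedances:
  Z1: Z = jωL = j·4.681e+04·0.00594 = 0 + j278 Ω
  Z2: Z = 1/(jωC) = -j/(ω·C) = 0 - j0.5697 Ω
  Z3: Z = jωL = j·4.681e+04·0.05 = 0 + j2340 Ω
  Z4: Z = jωL = j·4.681e+04·0.00838 = 0 + j392.3 Ω
  Z5: Z = 1/(jωC) = -j/(ω·C) = 0 - j3.435 Ω
  Z6: Z = R = 12 Ω
Step 3 — Ladder network (open output): work backward from the far end, alternating series and parallel combinations. Z_in = 7.251e-07 + j277.5 Ω = 277.5∠90.0° Ω.
Step 4 — Source phasor: V = 192∠-60.0° V = 96 - j166.3 V.
Step 5 — Current: I = V / Z = -0.5992 - j0.346 A = 0.6919∠-150.0° A.
Step 6 — Complex power: S = V·I* = 3.472e-07 + j132.9 VA.
Step 7 — Real power: P = Re(S) = 3.472e-07 W.
Step 8 — Reactive power: Q = Im(S) = 132.9 VAR.
Step 9 — Apparent power: |S| = 132.9 VA.
Step 10 — Power factor: PF = P/|S| = 2.613e-09 (lagging).

(a) P = 3.472e-07 W  (b) Q = 132.9 VAR  (c) S = 132.9 VA  (d) PF = 2.613e-09 (lagging)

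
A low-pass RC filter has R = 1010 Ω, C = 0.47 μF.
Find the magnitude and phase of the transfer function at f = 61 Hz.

Step 1 — Angular frequency: ω = 2π·61 = 383.3 rad/s.
Step 2 — Transfer function: H(jω) = 1/(1 + jωRC).
Step 3 — Denominator: 1 + jωRC = 1 + j·383.3·1010·4.7e-07 = 1 + j0.1819.
Step 4 — H = 0.968 - j0.1761.
Step 5 — Magnitude: |H| = 0.9838 (-0.1 dB); phase: φ = -10.3°.

|H| = 0.9838 (-0.1 dB), φ = -10.3°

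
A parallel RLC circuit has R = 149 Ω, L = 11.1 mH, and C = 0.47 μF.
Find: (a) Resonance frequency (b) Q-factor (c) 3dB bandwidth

Step 1 — Resonance: ω₀ = 1/√(LC) = 1/√(0.0111·4.7e-07) = 1.384e+04 rad/s.
Step 2 — f₀ = ω₀/(2π) = 2203 Hz.
Step 3 — Parallel Q: Q = R/(ω₀L) = 149/(1.384e+04·0.0111) = 0.9696.
Step 4 — Bandwidth: Δω = ω₀/Q = 1.428e+04 rad/s; BW = Δω/(2π) = 2273 Hz.

(a) f₀ = 2203 Hz  (b) Q = 0.9696  (c) BW = 2273 Hz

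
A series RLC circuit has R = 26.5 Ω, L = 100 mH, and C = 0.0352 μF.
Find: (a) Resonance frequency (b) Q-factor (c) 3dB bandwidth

Step 1 — Resonance: ω₀ = 1/√(LC) = 1/√(0.1·3.52e-08) = 1.685e+04 rad/s.
Step 2 — f₀ = ω₀/(2π) = 2683 Hz.
Step 3 — Series Q: Q = ω₀L/R = 1.685e+04·0.1/26.5 = 63.6.
Step 4 — Bandwidth: Δω = ω₀/Q = 265 rad/s; BW = Δω/(2π) = 42.18 Hz.

(a) f₀ = 2683 Hz  (b) Q = 63.6  (c) BW = 42.18 Hz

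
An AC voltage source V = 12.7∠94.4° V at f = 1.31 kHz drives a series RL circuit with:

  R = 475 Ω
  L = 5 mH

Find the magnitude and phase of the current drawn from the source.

Step 1 — Angular frequency: ω = 2π·f = 2π·1310 = 8231 rad/s.
Step 2 — Component impedances:
  R: Z = R = 475 Ω
  L: Z = jωL = j·8231·0.005 = 0 + j41.15 Ω
Step 3 — Series combination: Z_total = R + L = 475 + j41.15 Ω = 476.8∠5.0° Ω.
Step 4 — Source phasor: V = 12.7∠94.4° V = -0.9743 + j12.66 V.
Step 5 — Ohm's law: I = V / Z_total = (-0.9743 + j12.66) / (475 + j41.15) = 0.0002566 + j0.02664 A.
Step 6 — Convert to polar: |I| = 0.02664 A, ∠I = 89.4°.

I = 0.02664∠89.4° A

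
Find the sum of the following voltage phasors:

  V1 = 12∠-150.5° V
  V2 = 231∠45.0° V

Step 1 — Convert each phasor to rectangular form:
  V1 = 12·(cos(-150.5°) + j·sin(-150.5°)) = -10.44 - j5.909 V
  V2 = 231·(cos(45.0°) + j·sin(45.0°)) = 163.3 + j163.3 V
Step 2 — Sum components: V_total = 152.9 + j157.4 V.
Step 3 — Convert to polar: |V_total| = 219.5 V, ∠V_total = 45.8°.

V_total = 219.5∠45.8° V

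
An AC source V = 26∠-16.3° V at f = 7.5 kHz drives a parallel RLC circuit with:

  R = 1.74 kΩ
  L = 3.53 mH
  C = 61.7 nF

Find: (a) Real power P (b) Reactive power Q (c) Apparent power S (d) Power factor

Step 1 — Angular frequency: ω = 2π·f = 2π·7500 = 4.712e+04 rad/s.
Step 2 — Component impedances:
  R: Z = R = 1740 Ω
  L: Z = jωL = j·4.712e+04·0.00353 = 0 + j166.3 Ω
  C: Z = 1/(jωC) = -j/(ω·C) = 0 - j343.9 Ω
Step 3 — Parallel combination: 1/Z_total = 1/R + 1/L + 1/C; Z_total = 57.67 + j311.5 Ω = 316.8∠79.5° Ω.
Step 4 — Source phasor: V = 26∠-16.3° V = 24.95 - j7.297 V.
Step 5 — Current: I = V / Z = -0.008309 - j0.08165 A = 0.08208∠-95.8° A.
Step 6 — Complex power: S = V·I* = 0.3885 + j2.098 VA.
Step 7 — Real power: P = Re(S) = 0.3885 W.
Step 8 — Reactive power: Q = Im(S) = 2.098 VAR.
Step 9 — Apparent power: |S| = 2.134 VA.
Step 10 — Power factor: PF = P/|S| = 0.1821 (lagging).

(a) P = 0.3885 W  (b) Q = 2.098 VAR  (c) S = 2.134 VA  (d) PF = 0.1821 (lagging)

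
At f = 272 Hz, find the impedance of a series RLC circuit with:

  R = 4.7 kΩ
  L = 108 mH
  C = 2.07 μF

Step 1 — Angular frequency: ω = 2π·f = 2π·272 = 1709 rad/s.
Step 2 — Component impedances:
  R: Z = R = 4700 Ω
  L: Z = jωL = j·1709·0.108 = 0 + j184.6 Ω
  C: Z = 1/(jωC) = -j/(ω·C) = 0 - j282.7 Ω
Step 3 — Series combination: Z_total = R + L + C = 4700 - j98.1 Ω = 4701∠-1.2° Ω.

Z = 4700 - j98.1 Ω = 4701∠-1.2° Ω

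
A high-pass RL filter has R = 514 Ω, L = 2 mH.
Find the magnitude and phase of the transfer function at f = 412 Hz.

Step 1 — Angular frequency: ω = 2π·412 = 2589 rad/s.
Step 2 — Transfer function: H(jω) = jωL/(R + jωL).
Step 3 — Numerator jωL = j·5.177; denominator R + jωL = 514 + j5.177.
Step 4 — H = 0.0001014 + j0.01007.
Step 5 — Magnitude: |H| = 0.01007 (-39.9 dB); phase: φ = 89.4°.

|H| = 0.01007 (-39.9 dB), φ = 89.4°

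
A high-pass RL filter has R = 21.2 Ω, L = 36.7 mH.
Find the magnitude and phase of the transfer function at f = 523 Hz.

Step 1 — Angular frequency: ω = 2π·523 = 3286 rad/s.
Step 2 — Transfer function: H(jω) = jωL/(R + jωL).
Step 3 — Numerator jωL = j·120.6; denominator R + jωL = 21.2 + j120.6.
Step 4 — H = 0.97 + j0.1705.
Step 5 — Magnitude: |H| = 0.9849 (-0.1 dB); phase: φ = 10.0°.

|H| = 0.9849 (-0.1 dB), φ = 10.0°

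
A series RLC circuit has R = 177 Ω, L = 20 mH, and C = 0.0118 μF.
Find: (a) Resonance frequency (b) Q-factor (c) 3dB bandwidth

Step 1 — Resonance condition Im(Z)=0 gives ω₀ = 1/√(LC).
Step 2 — ω₀ = 1/√(0.02·1.18e-08) = 6.509e+04 rad/s.
Step 3 — f₀ = ω₀/(2π) = 1.036e+04 Hz.
Step 4 — Series Q: Q = ω₀L/R = 6.509e+04·0.02/177 = 7.355.
Step 5 — 3dB bandwidth: Δω = ω₀/Q = 8850 rad/s; BW = Δω/(2π) = 1409 Hz.

(a) f₀ = 1.036e+04 Hz  (b) Q = 7.355  (c) BW = 1409 Hz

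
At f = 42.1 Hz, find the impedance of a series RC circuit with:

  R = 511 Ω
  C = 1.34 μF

Step 1 — Angular frequency: ω = 2π·f = 2π·42.1 = 264.5 rad/s.
Step 2 — Component impedances:
  R: Z = R = 511 Ω
  C: Z = 1/(jωC) = -j/(ω·C) = 0 - j2821 Ω
Step 3 — Series combination: Z_total = R + C = 511 - j2821 Ω = 2867∠-79.7° Ω.

Z = 511 - j2821 Ω = 2867∠-79.7° Ω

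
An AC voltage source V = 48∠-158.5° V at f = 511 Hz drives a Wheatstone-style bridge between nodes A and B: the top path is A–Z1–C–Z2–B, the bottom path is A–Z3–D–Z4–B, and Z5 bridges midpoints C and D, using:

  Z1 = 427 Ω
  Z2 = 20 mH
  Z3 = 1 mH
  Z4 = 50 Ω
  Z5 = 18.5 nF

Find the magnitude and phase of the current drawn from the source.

Step 1 — Angular frequency: ω = 2π·f = 2π·511 = 3211 rad/s.
Step 2 — Component impedances:
  Z1: Z = R = 427 Ω
  Z2: Z = jωL = j·3211·0.02 = 0 + j64.21 Ω
  Z3: Z = jωL = j·3211·0.001 = 0 + j3.211 Ω
  Z4: Z = R = 50 Ω
  Z5: Z = 1/(jωC) = -j/(ω·C) = 0 - j1.684e+04 Ω
Step 3 — Bridge requires nodal analysis (the Z5 bridge couples midpoints C and D, so the two paths cannot be reduced to a simple series/parallel combination). Setting node B to ground and injecting 1 A at node A, the 3-node admittance system at A, C, D solves to V_A = Z_AB = 44.76 + j3.16 Ω = 44.87∠4.0° Ω.
Step 4 — Source phasor: V = 48∠-158.5° V = -44.66 - j17.59 V.
Step 5 — Ohm's law: I = V / Z_total = (-44.66 - j17.59) / (44.76 + j3.16) = -1.021 - j0.321 A.
Step 6 — Convert to polar: |I| = 1.07 A, ∠I = -162.5°.

I = 1.07∠-162.5° A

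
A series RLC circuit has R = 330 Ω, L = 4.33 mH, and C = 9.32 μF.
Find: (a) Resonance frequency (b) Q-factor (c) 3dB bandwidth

Step 1 — Resonance condition Im(Z)=0 gives ω₀ = 1/√(LC).
Step 2 — ω₀ = 1/√(0.00433·9.32e-06) = 4978 rad/s.
Step 3 — f₀ = ω₀/(2π) = 792.3 Hz.
Step 4 — Series Q: Q = ω₀L/R = 4978·0.00433/330 = 0.06532.
Step 5 — 3dB bandwidth: Δω = ω₀/Q = 7.621e+04 rad/s; BW = Δω/(2π) = 1.213e+04 Hz.

(a) f₀ = 792.3 Hz  (b) Q = 0.06532  (c) BW = 1.213e+04 Hz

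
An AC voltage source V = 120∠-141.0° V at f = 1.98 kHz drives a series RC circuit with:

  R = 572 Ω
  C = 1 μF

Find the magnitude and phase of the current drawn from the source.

Step 1 — Angular frequency: ω = 2π·f = 2π·1980 = 1.244e+04 rad/s.
Step 2 — Component impedances:
  R: Z = R = 572 Ω
  C: Z = 1/(jωC) = -j/(ω·C) = 0 - j80.38 Ω
Step 3 — Series combination: Z_total = R + C = 572 - j80.38 Ω = 577.6∠-8.0° Ω.
Step 4 — Source phasor: V = 120∠-141.0° V = -93.26 - j75.52 V.
Step 5 — Ohm's law: I = V / Z_total = (-93.26 - j75.52) / (572 - j80.38) = -0.1417 - j0.1519 A.
Step 6 — Convert to polar: |I| = 0.2077 A, ∠I = -133.0°.

I = 0.2077∠-133.0° A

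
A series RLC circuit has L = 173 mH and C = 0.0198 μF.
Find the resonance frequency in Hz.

Step 1 — Resonance condition Im(Z)=0 gives ω₀ = 1/√(LC).
Step 2 — ω₀ = 1/√(0.173·1.98e-08) = 1.709e+04 rad/s.
Step 3 — f₀ = ω₀/(2π) = 2719 Hz.

f₀ = 2719 Hz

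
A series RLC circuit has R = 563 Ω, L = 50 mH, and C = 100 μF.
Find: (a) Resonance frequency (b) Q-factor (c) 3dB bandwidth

Step 1 — Resonance condition Im(Z)=0 gives ω₀ = 1/√(LC).
Step 2 — ω₀ = 1/√(0.05·0.0001) = 447.2 rad/s.
Step 3 — f₀ = ω₀/(2π) = 71.18 Hz.
Step 4 — Series Q: Q = ω₀L/R = 447.2·0.05/563 = 0.03972.
Step 5 — 3dB bandwidth: Δω = ω₀/Q = 1.126e+04 rad/s; BW = Δω/(2π) = 1792 Hz.

(a) f₀ = 71.18 Hz  (b) Q = 0.03972  (c) BW = 1792 Hz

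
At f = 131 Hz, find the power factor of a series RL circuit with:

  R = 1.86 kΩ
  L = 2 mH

Step 1 — Angular frequency: ω = 2π·f = 2π·131 = 823.1 rad/s.
Step 2 — Component impedances:
  R: Z = R = 1860 Ω
  L: Z = jωL = j·823.1·0.002 = 0 + j1.646 Ω
Step 3 — Series combination: Z_total = R + L = 1860 + j1.646 Ω = 1860∠0.1° Ω.
Step 4 — Power factor: PF = cos(φ) = Re(Z)/|Z| = 1860/1860 = 1.
Step 5 — Type: Im(Z) = 1.646 ⇒ lagging (phase φ = 0.1°).

PF = 1 (lagging, φ = 0.1°)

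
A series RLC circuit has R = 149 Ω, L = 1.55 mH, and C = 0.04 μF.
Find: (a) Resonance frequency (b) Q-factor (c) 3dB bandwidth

Step 1 — Resonance: ω₀ = 1/√(LC) = 1/√(0.00155·4e-08) = 1.27e+05 rad/s.
Step 2 — f₀ = ω₀/(2π) = 2.021e+04 Hz.
Step 3 — Series Q: Q = ω₀L/R = 1.27e+05·0.00155/149 = 1.321.
Step 4 — Bandwidth: Δω = ω₀/Q = 9.613e+04 rad/s; BW = Δω/(2π) = 1.53e+04 Hz.

(a) f₀ = 2.021e+04 Hz  (b) Q = 1.321  (c) BW = 1.53e+04 Hz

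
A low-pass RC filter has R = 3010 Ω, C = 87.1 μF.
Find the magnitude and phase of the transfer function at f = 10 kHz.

Step 1 — Angular frequency: ω = 2π·1e+04 = 6.283e+04 rad/s.
Step 2 — Transfer function: H(jω) = 1/(1 + jωRC).
Step 3 — Denominator: 1 + jωRC = 1 + j·6.283e+04·3010·8.71e-05 = 1 + j1.647e+04.
Step 4 — H = 3.685e-09 - j6.071e-05.
Step 5 — Magnitude: |H| = 6.071e-05 (-84.3 dB); phase: φ = -90.0°.

|H| = 6.071e-05 (-84.3 dB), φ = -90.0°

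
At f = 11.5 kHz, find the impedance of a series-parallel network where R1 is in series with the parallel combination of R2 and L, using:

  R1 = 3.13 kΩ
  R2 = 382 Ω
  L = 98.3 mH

Step 1 — Angular frequency: ω = 2π·f = 2π·1.15e+04 = 7.226e+04 rad/s.
Step 2 — Component impedances:
  R1: Z = R = 3130 Ω
  R2: Z = R = 382 Ω
  L: Z = jωL = j·7.226e+04·0.0983 = 0 + j7103 Ω
Step 3 — Parallel branch: R2 || L = 1/(1/R2 + 1/L) = 380.9 + j20.49 Ω.
Step 4 — Series with R1: Z_total = R1 + (R2 || L) = 3511 + j20.49 Ω = 3511∠0.3° Ω.

Z = 3511 + j20.49 Ω = 3511∠0.3° Ω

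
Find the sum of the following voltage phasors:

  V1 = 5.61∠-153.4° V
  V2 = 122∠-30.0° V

Step 1 — Convert each phasor to rectangular form:
  V1 = 5.61·(cos(-153.4°) + j·sin(-153.4°)) = -5.016 - j2.512 V
  V2 = 122·(cos(-30.0°) + j·sin(-30.0°)) = 105.7 - j61 V
Step 2 — Sum components: V_total = 100.6 - j63.51 V.
Step 3 — Convert to polar: |V_total| = 119 V, ∠V_total = -32.3°.

V_total = 119∠-32.3° V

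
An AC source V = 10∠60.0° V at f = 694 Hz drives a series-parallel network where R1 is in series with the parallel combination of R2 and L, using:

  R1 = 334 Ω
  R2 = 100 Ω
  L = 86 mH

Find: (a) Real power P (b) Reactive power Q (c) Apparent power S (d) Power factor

Step 1 — Angular frequency: ω = 2π·f = 2π·694 = 4361 rad/s.
Step 2 — Component impedances:
  R1: Z = R = 334 Ω
  R2: Z = R = 100 Ω
  L: Z = jωL = j·4361·0.086 = 0 + j375 Ω
Step 3 — Parallel branch: R2 || L = 1/(1/R2 + 1/L) = 93.36 + j24.9 Ω.
Step 4 — Series with R1: Z_total = R1 + (R2 || L) = 427.4 + j24.9 Ω = 428.1∠3.3° Ω.
Step 5 — Source phasor: V = 10∠60.0° V = 5 + j8.66 V.
Step 6 — Current: I = V / Z = 0.01284 + j0.01952 A = 0.02336∠56.7° A.
Step 7 — Complex power: S = V·I* = 0.2332 + j0.01359 VA.
Step 8 — Real power: P = Re(S) = 0.2332 W.
Step 9 — Reactive power: Q = Im(S) = 0.01359 VAR.
Step 10 — Apparent power: |S| = 0.2336 VA.
Step 11 — Power factor: PF = P/|S| = 0.9983 (lagging).

(a) P = 0.2332 W  (b) Q = 0.01359 VAR  (c) S = 0.2336 VA  (d) PF = 0.9983 (lagging)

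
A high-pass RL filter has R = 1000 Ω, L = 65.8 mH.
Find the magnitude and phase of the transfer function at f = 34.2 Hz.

Step 1 — Angular frequency: ω = 2π·34.2 = 214.9 rad/s.
Step 2 — Transfer function: H(jω) = jωL/(R + jωL).
Step 3 — Numerator jωL = j·14.14; denominator R + jωL = 1000 + j14.14.
Step 4 — H = 0.0001999 + j0.01414.
Step 5 — Magnitude: |H| = 0.01414 (-37.0 dB); phase: φ = 89.2°.

|H| = 0.01414 (-37.0 dB), φ = 89.2°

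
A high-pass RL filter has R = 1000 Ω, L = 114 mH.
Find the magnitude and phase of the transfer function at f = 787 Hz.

Step 1 — Angular frequency: ω = 2π·787 = 4945 rad/s.
Step 2 — Transfer function: H(jω) = jωL/(R + jωL).
Step 3 — Numerator jωL = j·563.7; denominator R + jωL = 1000 + j563.7.
Step 4 — H = 0.2411 + j0.4278.
Step 5 — Magnitude: |H| = 0.4911 (-6.2 dB); phase: φ = 60.6°.

|H| = 0.4911 (-6.2 dB), φ = 60.6°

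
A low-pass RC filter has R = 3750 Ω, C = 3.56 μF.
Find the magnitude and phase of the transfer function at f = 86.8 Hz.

Step 1 — Angular frequency: ω = 2π·86.8 = 545.4 rad/s.
Step 2 — Transfer function: H(jω) = 1/(1 + jωRC).
Step 3 — Denominator: 1 + jωRC = 1 + j·545.4·3750·3.56e-06 = 1 + j7.281.
Step 4 — H = 0.01851 - j0.1348.
Step 5 — Magnitude: |H| = 0.1361 (-17.3 dB); phase: φ = -82.2°.

|H| = 0.1361 (-17.3 dB), φ = -82.2°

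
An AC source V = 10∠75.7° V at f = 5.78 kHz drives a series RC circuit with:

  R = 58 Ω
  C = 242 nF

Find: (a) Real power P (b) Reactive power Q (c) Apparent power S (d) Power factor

Step 1 — Angular frequency: ω = 2π·f = 2π·5780 = 3.632e+04 rad/s.
Step 2 — Component impedances:
  R: Z = R = 58 Ω
  C: Z = 1/(jωC) = -j/(ω·C) = 0 - j113.8 Ω
Step 3 — Series combination: Z_total = R + C = 58 - j113.8 Ω = 127.7∠-63.0° Ω.
Step 4 — Source phasor: V = 10∠75.7° V = 2.47 + j9.69 V.
Step 5 — Current: I = V / Z = -0.05882 + j0.05169 A = 0.0783∠138.7° A.
Step 6 — Complex power: S = V·I* = 0.3556 - j0.6976 VA.
Step 7 — Real power: P = Re(S) = 0.3556 W.
Step 8 — Reactive power: Q = Im(S) = -0.6976 VAR.
Step 9 — Apparent power: |S| = 0.783 VA.
Step 10 — Power factor: PF = P/|S| = 0.4541 (leading).

(a) P = 0.3556 W  (b) Q = -0.6976 VAR  (c) S = 0.783 VA  (d) PF = 0.4541 (leading)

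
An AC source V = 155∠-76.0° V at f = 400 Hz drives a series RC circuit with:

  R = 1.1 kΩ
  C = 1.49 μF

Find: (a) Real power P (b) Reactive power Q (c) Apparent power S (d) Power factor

Step 1 — Angular frequency: ω = 2π·f = 2π·400 = 2513 rad/s.
Step 2 — Component impedances:
  R: Z = R = 1100 Ω
  C: Z = 1/(jωC) = -j/(ω·C) = 0 - j267 Ω
Step 3 — Series combination: Z_total = R + C = 1100 - j267 Ω = 1132∠-13.6° Ω.
Step 4 — Source phasor: V = 155∠-76.0° V = 37.5 - j150.4 V.
Step 5 — Current: I = V / Z = 0.06354 - j0.1213 A = 0.1369∠-62.4° A.
Step 6 — Complex power: S = V·I* = 20.63 - j5.007 VA.
Step 7 — Real power: P = Re(S) = 20.63 W.
Step 8 — Reactive power: Q = Im(S) = -5.007 VAR.
Step 9 — Apparent power: |S| = 21.22 VA.
Step 10 — Power factor: PF = P/|S| = 0.9718 (leading).

(a) P = 20.63 W  (b) Q = -5.007 VAR  (c) S = 21.22 VA  (d) PF = 0.9718 (leading)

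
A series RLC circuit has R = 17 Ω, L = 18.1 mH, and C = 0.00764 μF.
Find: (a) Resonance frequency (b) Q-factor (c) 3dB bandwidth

Step 1 — Resonance: ω₀ = 1/√(LC) = 1/√(0.0181·7.64e-09) = 8.504e+04 rad/s.
Step 2 — f₀ = ω₀/(2π) = 1.353e+04 Hz.
Step 3 — Series Q: Q = ω₀L/R = 8.504e+04·0.0181/17 = 90.54.
Step 4 — Bandwidth: Δω = ω₀/Q = 939.2 rad/s; BW = Δω/(2π) = 149.5 Hz.

(a) f₀ = 1.353e+04 Hz  (b) Q = 90.54  (c) BW = 149.5 Hz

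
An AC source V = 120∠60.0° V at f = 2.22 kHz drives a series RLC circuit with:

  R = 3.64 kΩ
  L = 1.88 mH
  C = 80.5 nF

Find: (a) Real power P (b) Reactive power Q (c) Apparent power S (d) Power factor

Step 1 — Angular frequency: ω = 2π·f = 2π·2220 = 1.395e+04 rad/s.
Step 2 — Component impedances:
  R: Z = R = 3640 Ω
  L: Z = jωL = j·1.395e+04·0.00188 = 0 + j26.22 Ω
  C: Z = 1/(jωC) = -j/(ω·C) = 0 - j890.6 Ω
Step 3 — Series combination: Z_total = R + L + C = 3640 - j864.4 Ω = 3741∠-13.4° Ω.
Step 4 — Source phasor: V = 120∠60.0° V = 60 + j103.9 V.
Step 5 — Current: I = V / Z = 0.009186 + j0.03073 A = 0.03208∠73.4° A.
Step 6 — Complex power: S = V·I* = 3.745 - j0.8893 VA.
Step 7 — Real power: P = Re(S) = 3.745 W.
Step 8 — Reactive power: Q = Im(S) = -0.8893 VAR.
Step 9 — Apparent power: |S| = 3.849 VA.
Step 10 — Power factor: PF = P/|S| = 0.9729 (leading).

(a) P = 3.745 W  (b) Q = -0.8893 VAR  (c) S = 3.849 VA  (d) PF = 0.9729 (leading)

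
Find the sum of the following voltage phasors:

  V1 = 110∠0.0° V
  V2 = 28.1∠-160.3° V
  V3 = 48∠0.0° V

Step 1 — Convert each phasor to rectangular form:
  V1 = 110·(cos(0.0°) + j·sin(0.0°)) = 110 V
  V2 = 28.1·(cos(-160.3°) + j·sin(-160.3°)) = -26.46 - j9.472 V
  V3 = 48·(cos(0.0°) + j·sin(0.0°)) = 48 V
Step 2 — Sum components: V_total = 131.5 - j9.472 V.
Step 3 — Convert to polar: |V_total| = 131.9 V, ∠V_total = -4.1°.

V_total = 131.9∠-4.1° V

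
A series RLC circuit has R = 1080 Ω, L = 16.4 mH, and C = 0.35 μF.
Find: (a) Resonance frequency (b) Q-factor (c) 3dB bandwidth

Step 1 — Resonance: ω₀ = 1/√(LC) = 1/√(0.0164·3.5e-07) = 1.32e+04 rad/s.
Step 2 — f₀ = ω₀/(2π) = 2101 Hz.
Step 3 — Series Q: Q = ω₀L/R = 1.32e+04·0.0164/1080 = 0.2004.
Step 4 — Bandwidth: Δω = ω₀/Q = 6.585e+04 rad/s; BW = Δω/(2π) = 1.048e+04 Hz.

(a) f₀ = 2101 Hz  (b) Q = 0.2004  (c) BW = 1.048e+04 Hz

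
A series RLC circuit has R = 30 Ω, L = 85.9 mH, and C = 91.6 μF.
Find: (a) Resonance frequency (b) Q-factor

Step 1 — Resonance condition Im(Z)=0 gives ω₀ = 1/√(LC).
Step 2 — ω₀ = 1/√(0.0859·9.16e-05) = 356.5 rad/s.
Step 3 — f₀ = ω₀/(2π) = 56.74 Hz.
Step 4 — Series Q: Q = ω₀L/R = 356.5·0.0859/30 = 1.021.

(a) f₀ = 56.74 Hz  (b) Q = 1.021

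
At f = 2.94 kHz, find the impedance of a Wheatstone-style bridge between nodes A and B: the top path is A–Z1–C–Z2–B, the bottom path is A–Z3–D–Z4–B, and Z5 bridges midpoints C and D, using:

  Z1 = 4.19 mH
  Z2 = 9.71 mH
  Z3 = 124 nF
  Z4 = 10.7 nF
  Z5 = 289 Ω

Step 1 — Angular frequency: ω = 2π·f = 2π·2940 = 1.847e+04 rad/s.
Step 2 — Component impedances:
  Z1: Z = jωL = j·1.847e+04·0.00419 = 0 + j77.4 Ω
  Z2: Z = jωL = j·1.847e+04·0.00971 = 0 + j179.4 Ω
  Z3: Z = 1/(jωC) = -j/(ω·C) = 0 - j436.6 Ω
  Z4: Z = 1/(jωC) = -j/(ω·C) = 0 - j5059 Ω
  Z5: Z = R = 289 Ω
Step 3 — Bridge requires nodal analysis (the Z5 bridge couples midpoints C and D, so the two paths cannot be reduced to a simple series/parallel combination). Setting node B to ground and injecting 1 A at node A, the 3-node admittance system at A, C, D solves to V_A = Z_AB = 5.287 + j275.5 Ω = 275.5∠88.9° Ω.

Z = 5.287 + j275.5 Ω = 275.5∠88.9° Ω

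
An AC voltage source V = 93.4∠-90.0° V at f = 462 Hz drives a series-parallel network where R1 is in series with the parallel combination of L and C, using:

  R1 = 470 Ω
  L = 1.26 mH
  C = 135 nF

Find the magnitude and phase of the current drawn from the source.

Step 1 — Angular frequency: ω = 2π·f = 2π·462 = 2903 rad/s.
Step 2 — Component impedances:
  R1: Z = R = 470 Ω
  L: Z = jωL = j·2903·0.00126 = 0 + j3.658 Ω
  C: Z = 1/(jωC) = -j/(ω·C) = 0 - j2552 Ω
Step 3 — Parallel branch: L || C = 1/(1/L + 1/C) = 0 + j3.663 Ω.
Step 4 — Series with R1: Z_total = R1 + (L || C) = 470 + j3.663 Ω = 470∠0.4° Ω.
Step 5 — Source phasor: V = 93.4∠-90.0° V = 0 - j93.4 V.
Step 6 — Ohm's law: I = V / Z_total = (0 - j93.4) / (470 + j3.663) = -0.001549 - j0.1987 A.
Step 7 — Convert to polar: |I| = 0.1987 A, ∠I = -90.4°.

I = 0.1987∠-90.4° A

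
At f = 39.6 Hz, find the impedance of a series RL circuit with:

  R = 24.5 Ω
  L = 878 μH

Step 1 — Angular frequency: ω = 2π·f = 2π·39.6 = 248.8 rad/s.
Step 2 — Component impedances:
  R: Z = R = 24.5 Ω
  L: Z = jωL = j·248.8·0.000878 = 0 + j0.2185 Ω
Step 3 — Series combination: Z_total = R + L = 24.5 + j0.2185 Ω = 24.5∠0.5° Ω.

Z = 24.5 + j0.2185 Ω = 24.5∠0.5° Ω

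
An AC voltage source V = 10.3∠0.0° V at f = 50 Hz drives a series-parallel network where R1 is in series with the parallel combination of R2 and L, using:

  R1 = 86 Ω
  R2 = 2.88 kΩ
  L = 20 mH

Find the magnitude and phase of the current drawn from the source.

Step 1 — Angular frequency: ω = 2π·f = 2π·50 = 314.2 rad/s.
Step 2 — Component impedances:
  R1: Z = R = 86 Ω
  R2: Z = R = 2880 Ω
  L: Z = jωL = j·314.2·0.02 = 0 + j6.283 Ω
Step 3 — Parallel branch: R2 || L = 1/(1/R2 + 1/L) = 0.01371 + j6.283 Ω.
Step 4 — Series with R1: Z_total = R1 + (R2 || L) = 86.01 + j6.283 Ω = 86.24∠4.2° Ω.
Step 5 — Source phasor: V = 10.3∠0.0° V = 10.3 V.
Step 6 — Ohm's law: I = V / Z_total = (10.3) / (86.01 + j6.283) = 0.1191 - j0.008701 A.
Step 7 — Convert to polar: |I| = 0.1194 A, ∠I = -4.2°.

I = 0.1194∠-4.2° A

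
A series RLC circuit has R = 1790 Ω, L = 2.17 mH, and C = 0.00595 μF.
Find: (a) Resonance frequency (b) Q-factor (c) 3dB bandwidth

Step 1 — Resonance condition Im(Z)=0 gives ω₀ = 1/√(LC).
Step 2 — ω₀ = 1/√(0.00217·5.95e-09) = 2.783e+05 rad/s.
Step 3 — f₀ = ω₀/(2π) = 4.429e+04 Hz.
Step 4 — Series Q: Q = ω₀L/R = 2.783e+05·0.00217/1790 = 0.3374.
Step 5 — 3dB bandwidth: Δω = ω₀/Q = 8.249e+05 rad/s; BW = Δω/(2π) = 1.313e+05 Hz.

(a) f₀ = 4.429e+04 Hz  (b) Q = 0.3374  (c) BW = 1.313e+05 Hz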